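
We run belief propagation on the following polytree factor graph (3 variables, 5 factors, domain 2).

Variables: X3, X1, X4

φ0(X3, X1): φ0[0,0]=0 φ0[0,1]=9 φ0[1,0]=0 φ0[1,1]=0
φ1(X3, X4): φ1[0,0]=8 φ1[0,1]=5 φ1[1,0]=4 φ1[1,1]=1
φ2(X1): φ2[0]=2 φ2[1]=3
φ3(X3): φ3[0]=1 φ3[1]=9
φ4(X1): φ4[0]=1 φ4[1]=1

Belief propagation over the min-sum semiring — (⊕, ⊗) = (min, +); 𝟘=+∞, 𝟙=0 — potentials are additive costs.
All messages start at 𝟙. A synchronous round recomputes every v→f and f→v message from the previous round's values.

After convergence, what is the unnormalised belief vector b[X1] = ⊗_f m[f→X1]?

b[X1] = [9, 14]

init: all messages = 𝟙 over 2 values
r1 m[φ0→X3] = [0, 0]
r1 m[φ0→X1] = [0, 0]
r1 m[φ1→X3] = [5, 1]
r1 m[φ1→X4] = [4, 1]
r1 m[φ2→X1] = [2, 3]
r1 m[φ3→X3] = [1, 9]
r1 m[φ4→X1] = [1, 1]
r1 m[X3→φ0] = [0, 0]
r1 m[X3→φ1] = [0, 0]
r1 m[X3→φ3] = [0, 0]
r1 m[X1→φ0] = [0, 0]
r1 m[X1→φ2] = [0, 0]
r1 m[X1→φ4] = [0, 0]
r1 m[X4→φ1] = [0, 0]
r2 m[φ0→X3] = [0, 0]
r2 m[φ0→X1] = [0, 0]
r2 m[φ1→X3] = [5, 1]
r2 m[φ1→X4] = [4, 1]
r2 m[φ2→X1] = [2, 3]
r2 m[φ3→X3] = [1, 9]
r2 m[φ4→X1] = [1, 1]
r2 m[X3→φ0] = [6, 10]
r2 m[X3→φ1] = [1, 9]
r2 m[X3→φ3] = [5, 1]
r2 m[X1→φ0] = [3, 4]
r2 m[X1→φ2] = [1, 1]
r2 m[X1→φ4] = [2, 3]
r2 m[X4→φ1] = [0, 0]
r3 m[φ0→X3] = [3, 3]
r3 m[φ0→X1] = [6, 10]
r3 m[φ1→X3] = [5, 1]
r3 m[φ1→X4] = [9, 6]
r3 m[φ2→X1] = [2, 3]
r3 m[φ3→X3] = [1, 9]
r3 m[φ4→X1] = [1, 1]
r3 m[X3→φ0] = [6, 10]
r3 m[X3→φ1] = [1, 9]
r3 m[X3→φ3] = [5, 1]
r3 m[X1→φ0] = [3, 4]
r3 m[X1→φ2] = [1, 1]
r3 m[X1→φ4] = [2, 3]
r3 m[X4→φ1] = [0, 0]
r4 m[φ0→X3] = [3, 3]
r4 m[φ0→X1] = [6, 10]
r4 m[φ1→X3] = [5, 1]
r4 m[φ1→X4] = [9, 6]
r4 m[φ2→X1] = [2, 3]
r4 m[φ3→X3] = [1, 9]
r4 m[φ4→X1] = [1, 1]
r4 m[X3→φ0] = [6, 10]
r4 m[X3→φ1] = [4, 12]
r4 m[X3→φ3] = [8, 4]
r4 m[X1→φ0] = [3, 4]
r4 m[X1→φ2] = [7, 11]
r4 m[X1→φ4] = [8, 13]
r4 m[X4→φ1] = [0, 0]
r5 m[φ0→X3] = [3, 3]
r5 m[φ0→X1] = [6, 10]
r5 m[φ1→X3] = [5, 1]
r5 m[φ1→X4] = [12, 9]
r5 m[φ2→X1] = [2, 3]
r5 m[φ3→X3] = [1, 9]
r5 m[φ4→X1] = [1, 1]
r5 m[X3→φ0] = [6, 10]
r5 m[X3→φ1] = [4, 12]
r5 m[X3→φ3] = [8, 4]
r5 m[X1→φ0] = [3, 4]
r5 m[X1→φ2] = [7, 11]
r5 m[X1→φ4] = [8, 13]
r5 m[X4→φ1] = [0, 0]
r6 m[φ0→X3] = [3, 3]
r6 m[φ0→X1] = [6, 10]
r6 m[φ1→X3] = [5, 1]
r6 m[φ1→X4] = [12, 9]
r6 m[φ2→X1] = [2, 3]
r6 m[φ3→X3] = [1, 9]
r6 m[φ4→X1] = [1, 1]
r6 m[X3→φ0] = [6, 10]
r6 m[X3→φ1] = [4, 12]
r6 m[X3→φ3] = [8, 4]
r6 m[X1→φ0] = [3, 4]
r6 m[X1→φ2] = [7, 11]
r6 m[X1→φ4] = [8, 13]
r6 m[X4→φ1] = [0, 0]
fixed point reached at round 6
b[X1] = ⊗ incoming = [9, 14]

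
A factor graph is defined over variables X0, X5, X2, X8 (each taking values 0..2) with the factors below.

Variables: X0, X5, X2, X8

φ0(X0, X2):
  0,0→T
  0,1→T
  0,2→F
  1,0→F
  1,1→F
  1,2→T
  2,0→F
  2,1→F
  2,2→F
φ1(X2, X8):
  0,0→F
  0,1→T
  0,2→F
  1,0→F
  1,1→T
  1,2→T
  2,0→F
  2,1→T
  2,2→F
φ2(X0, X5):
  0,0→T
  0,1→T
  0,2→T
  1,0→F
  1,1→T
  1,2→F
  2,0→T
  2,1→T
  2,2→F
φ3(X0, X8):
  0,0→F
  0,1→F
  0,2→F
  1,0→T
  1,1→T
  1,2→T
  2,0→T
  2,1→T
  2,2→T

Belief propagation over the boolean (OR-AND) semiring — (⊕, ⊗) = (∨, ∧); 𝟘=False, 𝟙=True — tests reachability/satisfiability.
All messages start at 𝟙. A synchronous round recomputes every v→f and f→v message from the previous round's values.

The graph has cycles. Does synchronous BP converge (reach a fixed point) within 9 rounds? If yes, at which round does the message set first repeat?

init: all messages = 𝟙 over 3 values
r1 m[φ0→X0] = [T, T, F]
r1 m[φ0→X2] = [T, T, T]
r1 m[φ1→X2] = [T, T, T]
r1 m[φ1→X8] = [F, T, T]
r1 m[φ2→X0] = [T, T, T]
r1 m[φ2→X5] = [T, T, T]
r1 m[φ3→X0] = [F, T, T]
r1 m[φ3→X8] = [T, T, T]
r1 m[X0→φ0] = [T, T, T]
r1 m[X0→φ2] = [T, T, T]
r1 m[X0→φ3] = [T, T, T]
r1 m[X5→φ2] = [T, T, T]
r1 m[X2→φ0] = [T, T, T]
r1 m[X2→φ1] = [T, T, T]
r1 m[X8→φ1] = [T, T, T]
r1 m[X8→φ3] = [T, T, T]
r2 m[φ0→X0] = [T, T, F]
r2 m[φ0→X2] = [T, T, T]
r2 m[φ1→X2] = [T, T, T]
r2 m[φ1→X8] = [F, T, T]
r2 m[φ2→X0] = [T, T, T]
r2 m[φ2→X5] = [T, T, T]
r2 m[φ3→X0] = [F, T, T]
r2 m[φ3→X8] = [T, T, T]
r2 m[X0→φ0] = [F, T, T]
r2 m[X0→φ2] = [F, T, F]
r2 m[X0→φ3] = [T, T, F]
r2 m[X5→φ2] = [T, T, T]
r2 m[X2→φ0] = [T, T, T]
r2 m[X2→φ1] = [T, T, T]
r2 m[X8→φ1] = [T, T, T]
r2 m[X8→φ3] = [F, T, T]
r3 m[φ0→X0] = [T, T, F]
r3 m[φ0→X2] = [F, F, T]
r3 m[φ1→X2] = [T, T, T]
r3 m[φ1→X8] = [F, T, T]
r3 m[φ2→X0] = [T, T, T]
r3 m[φ2→X5] = [F, T, F]
r3 m[φ3→X0] = [F, T, T]
r3 m[φ3→X8] = [T, T, T]
r3 m[X0→φ0] = [F, T, T]
r3 m[X0→φ2] = [F, T, F]
r3 m[X0→φ3] = [T, T, F]
r3 m[X5→φ2] = [T, T, T]
r3 m[X2→φ0] = [T, T, T]
r3 m[X2→φ1] = [T, T, T]
r3 m[X8→φ1] = [T, T, T]
r3 m[X8→φ3] = [F, T, T]
r4 m[φ0→X0] = [T, T, F]
r4 m[φ0→X2] = [F, F, T]
r4 m[φ1→X2] = [T, T, T]
r4 m[φ1→X8] = [F, T, T]
r4 m[φ2→X0] = [T, T, T]
r4 m[φ2→X5] = [F, T, F]
r4 m[φ3→X0] = [F, T, T]
r4 m[φ3→X8] = [T, T, T]
r4 m[X0→φ0] = [F, T, T]
r4 m[X0→φ2] = [F, T, F]
r4 m[X0→φ3] = [T, T, F]
r4 m[X5→φ2] = [T, T, T]
r4 m[X2→φ0] = [T, T, T]
r4 m[X2→φ1] = [F, F, T]
r4 m[X8→φ1] = [T, T, T]
r4 m[X8→φ3] = [F, T, T]
r5 m[φ0→X0] = [T, T, F]
r5 m[φ0→X2] = [F, F, T]
r5 m[φ1→X2] = [T, T, T]
r5 m[φ1→X8] = [F, T, F]
r5 m[φ2→X0] = [T, T, T]
r5 m[φ2→X5] = [F, T, F]
r5 m[φ3→X0] = [F, T, T]
r5 m[φ3→X8] = [T, T, T]
r5 m[X0→φ0] = [F, T, T]
r5 m[X0→φ2] = [F, T, F]
r5 m[X0→φ3] = [T, T, F]
r5 m[X5→φ2] = [T, T, T]
r5 m[X2→φ0] = [T, T, T]
r5 m[X2→φ1] = [F, F, T]
r5 m[X8→φ1] = [T, T, T]
r5 m[X8→φ3] = [F, T, T]
r6 m[φ0→X0] = [T, T, F]
r6 m[φ0→X2] = [F, F, T]
r6 m[φ1→X2] = [T, T, T]
r6 m[φ1→X8] = [F, T, F]
r6 m[φ2→X0] = [T, T, T]
r6 m[φ2→X5] = [F, T, F]
r6 m[φ3→X0] = [F, T, T]
r6 m[φ3→X8] = [T, T, T]
r6 m[X0→φ0] = [F, T, T]
r6 m[X0→φ2] = [F, T, F]
r6 m[X0→φ3] = [T, T, F]
r6 m[X5→φ2] = [T, T, T]
r6 m[X2→φ0] = [T, T, T]
r6 m[X2→φ1] = [F, F, T]
r6 m[X8→φ1] = [T, T, T]
r6 m[X8→φ3] = [F, T, F]
r7 m[φ0→X0] = [T, T, F]
r7 m[φ0→X2] = [F, F, T]
r7 m[φ1→X2] = [T, T, T]
r7 m[φ1→X8] = [F, T, F]
r7 m[φ2→X0] = [T, T, T]
r7 m[φ2→X5] = [F, T, F]
r7 m[φ3→X0] = [F, T, T]
r7 m[φ3→X8] = [T, T, T]
r7 m[X0→φ0] = [F, T, T]
r7 m[X0→φ2] = [F, T, F]
r7 m[X0→φ3] = [T, T, F]
r7 m[X5→φ2] = [T, T, T]
r7 m[X2→φ0] = [T, T, T]
r7 m[X2→φ1] = [F, F, T]
r7 m[X8→φ1] = [T, T, T]
r7 m[X8→φ3] = [F, T, F]
fixed point reached at round 7
messages reach a fixed point at round 7

CONVERGED at round 7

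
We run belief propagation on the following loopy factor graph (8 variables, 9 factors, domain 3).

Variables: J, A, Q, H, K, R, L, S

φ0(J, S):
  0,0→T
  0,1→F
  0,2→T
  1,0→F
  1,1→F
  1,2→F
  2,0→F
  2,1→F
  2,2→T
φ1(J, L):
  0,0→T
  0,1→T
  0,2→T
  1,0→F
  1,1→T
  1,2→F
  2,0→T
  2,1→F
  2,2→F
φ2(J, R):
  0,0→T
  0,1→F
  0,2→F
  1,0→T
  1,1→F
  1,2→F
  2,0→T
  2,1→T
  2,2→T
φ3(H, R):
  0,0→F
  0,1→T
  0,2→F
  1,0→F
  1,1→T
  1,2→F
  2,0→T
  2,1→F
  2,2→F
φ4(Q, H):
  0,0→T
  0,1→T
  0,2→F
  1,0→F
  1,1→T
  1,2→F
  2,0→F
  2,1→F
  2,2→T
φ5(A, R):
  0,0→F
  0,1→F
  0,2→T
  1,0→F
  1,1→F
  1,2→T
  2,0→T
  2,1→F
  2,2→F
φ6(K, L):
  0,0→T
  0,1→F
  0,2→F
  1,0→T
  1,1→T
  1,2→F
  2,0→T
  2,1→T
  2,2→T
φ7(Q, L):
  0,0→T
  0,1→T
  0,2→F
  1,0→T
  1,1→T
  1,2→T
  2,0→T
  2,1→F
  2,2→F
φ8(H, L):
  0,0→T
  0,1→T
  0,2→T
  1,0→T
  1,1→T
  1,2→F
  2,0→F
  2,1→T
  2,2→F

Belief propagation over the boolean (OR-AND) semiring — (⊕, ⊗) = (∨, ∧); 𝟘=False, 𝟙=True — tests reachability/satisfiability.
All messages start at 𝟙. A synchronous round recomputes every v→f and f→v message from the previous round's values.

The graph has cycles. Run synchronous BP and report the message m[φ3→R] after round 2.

message @ round 2 = [T, T, F]

init: all messages = 𝟙 over 3 values
r1 m[φ0→J] = [T, F, T]
r1 m[φ0→S] = [T, F, T]
r1 m[φ1→J] = [T, T, T]
r1 m[φ1→L] = [T, T, T]
r1 m[φ2→J] = [T, T, T]
r1 m[φ2→R] = [T, T, T]
r1 m[φ3→H] = [T, T, T]
r1 m[φ3→R] = [T, T, F]
r1 m[φ4→Q] = [T, T, T]
r1 m[φ4→H] = [T, T, T]
r1 m[φ5→A] = [T, T, T]
r1 m[φ5→R] = [T, F, T]
r1 m[φ6→K] = [T, T, T]
r1 m[φ6→L] = [T, T, T]
r1 m[φ7→Q] = [T, T, T]
r1 m[φ7→L] = [T, T, T]
r1 m[φ8→H] = [T, T, T]
r1 m[φ8→L] = [T, T, T]
r1 m[J→φ0] = [T, T, T]
r1 m[J→φ1] = [T, T, T]
r1 m[J→φ2] = [T, T, T]
r1 m[A→φ5] = [T, T, T]
r1 m[Q→φ4] = [T, T, T]
r1 m[Q→φ7] = [T, T, T]
r1 m[H→φ3] = [T, T, T]
r1 m[H→φ4] = [T, T, T]
r1 m[H→φ8] = [T, T, T]
r1 m[K→φ6] = [T, T, T]
r1 m[R→φ2] = [T, T, T]
r1 m[R→φ3] = [T, T, T]
r1 m[R→φ5] = [T, T, T]
r1 m[L→φ1] = [T, T, T]
r1 m[L→φ6] = [T, T, T]
r1 m[L→φ7] = [T, T, T]
r1 m[L→φ8] = [T, T, T]
r1 m[S→φ0] = [T, T, T]
r2 m[φ0→J] = [T, F, T]
r2 m[φ0→S] = [T, F, T]
r2 m[φ1→J] = [T, T, T]
r2 m[φ1→L] = [T, T, T]
r2 m[φ2→J] = [T, T, T]
r2 m[φ2→R] = [T, T, T]
r2 m[φ3→H] = [T, T, T]
r2 m[φ3→R] = [T, T, F]
r2 m[φ4→Q] = [T, T, T]
r2 m[φ4→H] = [T, T, T]
r2 m[φ5→A] = [T, T, T]
r2 m[φ5→R] = [T, F, T]
r2 m[φ6→K] = [T, T, T]
r2 m[φ6→L] = [T, T, T]
r2 m[φ7→Q] = [T, T, T]
r2 m[φ7→L] = [T, T, T]
r2 m[φ8→H] = [T, T, T]
r2 m[φ8→L] = [T, T, T]
r2 m[J→φ0] = [T, T, T]
r2 m[J→φ1] = [T, F, T]
r2 m[J→φ2] = [T, F, T]
r2 m[A→φ5] = [T, T, T]
r2 m[Q→φ4] = [T, T, T]
r2 m[Q→φ7] = [T, T, T]
r2 m[H→φ3] = [T, T, T]
r2 m[H→φ4] = [T, T, T]
r2 m[H→φ8] = [T, T, T]
r2 m[K→φ6] = [T, T, T]
r2 m[R→φ2] = [T, F, F]
r2 m[R→φ3] = [T, F, T]
r2 m[R→φ5] = [T, T, F]
r2 m[L→φ1] = [T, T, T]
r2 m[L→φ6] = [T, T, T]
r2 m[L→φ7] = [T, T, T]
r2 m[L→φ8] = [T, T, T]
r2 m[S→φ0] = [T, T, T]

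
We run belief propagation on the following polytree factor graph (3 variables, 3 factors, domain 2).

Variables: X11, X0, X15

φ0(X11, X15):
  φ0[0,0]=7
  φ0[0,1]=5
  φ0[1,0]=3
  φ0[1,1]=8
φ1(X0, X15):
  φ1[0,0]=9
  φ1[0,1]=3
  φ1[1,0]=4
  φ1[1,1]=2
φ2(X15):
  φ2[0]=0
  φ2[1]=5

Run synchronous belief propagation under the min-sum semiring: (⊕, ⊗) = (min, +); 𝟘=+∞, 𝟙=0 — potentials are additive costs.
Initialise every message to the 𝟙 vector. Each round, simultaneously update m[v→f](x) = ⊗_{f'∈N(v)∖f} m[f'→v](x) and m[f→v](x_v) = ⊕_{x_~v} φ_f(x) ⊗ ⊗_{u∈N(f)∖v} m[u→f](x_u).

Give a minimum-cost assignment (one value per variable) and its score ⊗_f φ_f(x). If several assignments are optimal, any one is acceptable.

init: all messages = 𝟙 over 2 values
r1 m[φ0→X11] = [5, 3]
r1 m[φ0→X15] = [3, 5]
r1 m[φ1→X0] = [3, 2]
r1 m[φ1→X15] = [4, 2]
r1 m[φ2→X15] = [0, 5]
r1 m[X11→φ0] = [0, 0]
r1 m[X0→φ1] = [0, 0]
r1 m[X15→φ0] = [0, 0]
r1 m[X15→φ1] = [0, 0]
r1 m[X15→φ2] = [0, 0]
r2 m[φ0→X11] = [5, 3]
r2 m[φ0→X15] = [3, 5]
r2 m[φ1→X0] = [3, 2]
r2 m[φ1→X15] = [4, 2]
r2 m[φ2→X15] = [0, 5]
r2 m[X11→φ0] = [0, 0]
r2 m[X0→φ1] = [0, 0]
r2 m[X15→φ0] = [4, 7]
r2 m[X15→φ1] = [3, 10]
r2 m[X15→φ2] = [7, 7]
r3 m[φ0→X11] = [11, 7]
r3 m[φ0→X15] = [3, 5]
r3 m[φ1→X0] = [12, 7]
r3 m[φ1→X15] = [4, 2]
r3 m[φ2→X15] = [0, 5]
r3 m[X11→φ0] = [0, 0]
r3 m[X0→φ1] = [0, 0]
r3 m[X15→φ0] = [4, 7]
r3 m[X15→φ1] = [3, 10]
r3 m[X15→φ2] = [7, 7]
r4 m[φ0→X11] = [11, 7]
r4 m[φ0→X15] = [3, 5]
r4 m[φ1→X0] = [12, 7]
r4 m[φ1→X15] = [4, 2]
r4 m[φ2→X15] = [0, 5]
r4 m[X11→φ0] = [0, 0]
r4 m[X0→φ1] = [0, 0]
r4 m[X15→φ0] = [4, 7]
r4 m[X15→φ1] = [3, 10]
r4 m[X15→φ2] = [7, 7]
fixed point reached at round 4
traceback from X11: (X11=1, X0=1, X15=0), score=7

assignment: (X11=1, X0=1, X15=0); score = 7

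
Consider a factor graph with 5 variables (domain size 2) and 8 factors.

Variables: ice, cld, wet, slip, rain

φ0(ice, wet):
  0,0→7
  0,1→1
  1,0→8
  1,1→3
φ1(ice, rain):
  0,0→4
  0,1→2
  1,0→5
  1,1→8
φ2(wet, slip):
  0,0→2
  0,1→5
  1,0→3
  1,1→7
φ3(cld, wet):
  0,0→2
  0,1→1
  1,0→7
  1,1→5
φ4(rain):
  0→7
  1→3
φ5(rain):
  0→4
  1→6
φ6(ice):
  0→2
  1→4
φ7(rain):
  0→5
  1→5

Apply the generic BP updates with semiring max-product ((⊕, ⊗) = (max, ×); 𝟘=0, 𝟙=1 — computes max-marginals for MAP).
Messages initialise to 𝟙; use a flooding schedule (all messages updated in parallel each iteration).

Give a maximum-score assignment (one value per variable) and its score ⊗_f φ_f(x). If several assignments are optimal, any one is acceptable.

init: all messages = 𝟙 over 2 values
r1 m[φ0→ice] = [7, 8]
r1 m[φ0→wet] = [8, 3]
r1 m[φ1→ice] = [4, 8]
r1 m[φ1→rain] = [5, 8]
r1 m[φ2→wet] = [5, 7]
r1 m[φ2→slip] = [3, 7]
r1 m[φ3→cld] = [2, 7]
r1 m[φ3→wet] = [7, 5]
r1 m[φ4→rain] = [7, 3]
r1 m[φ5→rain] = [4, 6]
r1 m[φ6→ice] = [2, 4]
r1 m[φ7→rain] = [5, 5]
r1 m[ice→φ0] = [1, 1]
r1 m[ice→φ1] = [1, 1]
r1 m[ice→φ6] = [1, 1]
r1 m[cld→φ3] = [1, 1]
r1 m[wet→φ0] = [1, 1]
r1 m[wet→φ2] = [1, 1]
r1 m[wet→φ3] = [1, 1]
r1 m[slip→φ2] = [1, 1]
r1 m[rain→φ1] = [1, 1]
r1 m[rain→φ4] = [1, 1]
r1 m[rain→φ5] = [1, 1]
r1 m[rain→φ7] = [1, 1]
r2 m[φ0→ice] = [7, 8]
r2 m[φ0→wet] = [8, 3]
r2 m[φ1→ice] = [4, 8]
r2 m[φ1→rain] = [5, 8]
r2 m[φ2→wet] = [5, 7]
r2 m[φ2→slip] = [3, 7]
r2 m[φ3→cld] = [2, 7]
r2 m[φ3→wet] = [7, 5]
r2 m[φ4→rain] = [7, 3]
r2 m[φ5→rain] = [4, 6]
r2 m[φ6→ice] = [2, 4]
r2 m[φ7→rain] = [5, 5]
r2 m[ice→φ0] = [8, 32]
r2 m[ice→φ1] = [14, 32]
r2 m[ice→φ6] = [28, 64]
r2 m[cld→φ3] = [1, 1]
r2 m[wet→φ0] = [35, 35]
r2 m[wet→φ2] = [56, 15]
r2 m[wet→φ3] = [40, 21]
r2 m[slip→φ2] = [1, 1]
r2 m[rain→φ1] = [140, 90]
r2 m[rain→φ4] = [100, 240]
r2 m[rain→φ5] = [175, 120]
r2 m[rain→φ7] = [140, 144]
r3 m[φ0→ice] = [245, 280]
r3 m[φ0→wet] = [256, 96]
r3 m[φ1→ice] = [560, 720]
r3 m[φ1→rain] = [160, 256]
r3 m[φ2→wet] = [5, 7]
r3 m[φ2→slip] = [112, 280]
r3 m[φ3→cld] = [80, 280]
r3 m[φ3→wet] = [7, 5]
r3 m[φ4→rain] = [7, 3]
r3 m[φ5→rain] = [4, 6]
r3 m[φ6→ice] = [2, 4]
r3 m[φ7→rain] = [5, 5]
r3 m[ice→φ0] = [8, 32]
r3 m[ice→φ1] = [14, 32]
r3 m[ice→φ6] = [28, 64]
r3 m[cld→φ3] = [1, 1]
r3 m[wet→φ0] = [35, 35]
r3 m[wet→φ2] = [56, 15]
r3 m[wet→φ3] = [40, 21]
r3 m[slip→φ2] = [1, 1]
r3 m[rain→φ1] = [140, 90]
r3 m[rain→φ4] = [100, 240]
r3 m[rain→φ5] = [175, 120]
r3 m[rain→φ7] = [140, 144]
r4 m[φ0→ice] = [245, 280]
r4 m[φ0→wet] = [256, 96]
r4 m[φ1→ice] = [560, 720]
r4 m[φ1→rain] = [160, 256]
r4 m[φ2→wet] = [5, 7]
r4 m[φ2→slip] = [112, 280]
r4 m[φ3→cld] = [80, 280]
r4 m[φ3→wet] = [7, 5]
r4 m[φ4→rain] = [7, 3]
r4 m[φ5→rain] = [4, 6]
r4 m[φ6→ice] = [2, 4]
r4 m[φ7→rain] = [5, 5]
r4 m[ice→φ0] = [1120, 2880]
r4 m[ice→φ1] = [490, 1120]
r4 m[ice→φ6] = [137200, 201600]
r4 m[cld→φ3] = [1, 1]
r4 m[wet→φ0] = [35, 35]
r4 m[wet→φ2] = [1792, 480]
r4 m[wet→φ3] = [1280, 672]
r4 m[slip→φ2] = [1, 1]
r4 m[rain→φ1] = [140, 90]
r4 m[rain→φ4] = [3200, 7680]
r4 m[rain→φ5] = [5600, 3840]
r4 m[rain→φ7] = [4480, 4608]
r5 m[φ0→ice] = [245, 280]
r5 m[φ0→wet] = [23040, 8640]
r5 m[φ1→ice] = [560, 720]
r5 m[φ1→rain] = [5600, 8960]
r5 m[φ2→wet] = [5, 7]
r5 m[φ2→slip] = [3584, 8960]
r5 m[φ3→cld] = [2560, 8960]
r5 m[φ3→wet] = [7, 5]
r5 m[φ4→rain] = [7, 3]
r5 m[φ5→rain] = [4, 6]
r5 m[φ6→ice] = [2, 4]
r5 m[φ7→rain] = [5, 5]
r5 m[ice→φ0] = [1120, 2880]
r5 m[ice→φ1] = [490, 1120]
r5 m[ice→φ6] = [137200, 201600]
r5 m[cld→φ3] = [1, 1]
r5 m[wet→φ0] = [35, 35]
r5 m[wet→φ2] = [1792, 480]
r5 m[wet→φ3] = [1280, 672]
r5 m[slip→φ2] = [1, 1]
r5 m[rain→φ1] = [140, 90]
r5 m[rain→φ4] = [3200, 7680]
r5 m[rain→φ5] = [5600, 3840]
r5 m[rain→φ7] = [4480, 4608]
r6 m[φ0→ice] = [245, 280]
r6 m[φ0→wet] = [23040, 8640]
r6 m[φ1→ice] = [560, 720]
r6 m[φ1→rain] = [5600, 8960]
r6 m[φ2→wet] = [5, 7]
r6 m[φ2→slip] = [3584, 8960]
r6 m[φ3→cld] = [2560, 8960]
r6 m[φ3→wet] = [7, 5]
r6 m[φ4→rain] = [7, 3]
r6 m[φ5→rain] = [4, 6]
r6 m[φ6→ice] = [2, 4]
r6 m[φ7→rain] = [5, 5]
r6 m[ice→φ0] = [1120, 2880]
r6 m[ice→φ1] = [490, 1120]
r6 m[ice→φ6] = [137200, 201600]
r6 m[cld→φ3] = [1, 1]
r6 m[wet→φ0] = [35, 35]
r6 m[wet→φ2] = [161280, 43200]
r6 m[wet→φ3] = [115200, 60480]
r6 m[slip→φ2] = [1, 1]
r6 m[rain→φ1] = [140, 90]
r6 m[rain→φ4] = [112000, 268800]
r6 m[rain→φ5] = [196000, 134400]
r6 m[rain→φ7] = [156800, 161280]
r7 m[φ0→ice] = [245, 280]
r7 m[φ0→wet] = [23040, 8640]
r7 m[φ1→ice] = [560, 720]
r7 m[φ1→rain] = [5600, 8960]
r7 m[φ2→wet] = [5, 7]
r7 m[φ2→slip] = [322560, 806400]
r7 m[φ3→cld] = [230400, 806400]
r7 m[φ3→wet] = [7, 5]
r7 m[φ4→rain] = [7, 3]
r7 m[φ5→rain] = [4, 6]
r7 m[φ6→ice] = [2, 4]
r7 m[φ7→rain] = [5, 5]
r7 m[ice→φ0] = [1120, 2880]
r7 m[ice→φ1] = [490, 1120]
r7 m[ice→φ6] = [137200, 201600]
r7 m[cld→φ3] = [1, 1]
r7 m[wet→φ0] = [35, 35]
r7 m[wet→φ2] = [161280, 43200]
r7 m[wet→φ3] = [115200, 60480]
r7 m[slip→φ2] = [1, 1]
r7 m[rain→φ1] = [140, 90]
r7 m[rain→φ4] = [112000, 268800]
r7 m[rain→φ5] = [196000, 134400]
r7 m[rain→φ7] = [156800, 161280]
r8 m[φ0→ice] = [245, 280]
r8 m[φ0→wet] = [23040, 8640]
r8 m[φ1→ice] = [560, 720]
r8 m[φ1→rain] = [5600, 8960]
r8 m[φ2→wet] = [5, 7]
r8 m[φ2→slip] = [322560, 806400]
r8 m[φ3→cld] = [230400, 806400]
r8 m[φ3→wet] = [7, 5]
r8 m[φ4→rain] = [7, 3]
r8 m[φ5→rain] = [4, 6]
r8 m[φ6→ice] = [2, 4]
r8 m[φ7→rain] = [5, 5]
r8 m[ice→φ0] = [1120, 2880]
r8 m[ice→φ1] = [490, 1120]
r8 m[ice→φ6] = [137200, 201600]
r8 m[cld→φ3] = [1, 1]
r8 m[wet→φ0] = [35, 35]
r8 m[wet→φ2] = [161280, 43200]
r8 m[wet→φ3] = [115200, 60480]
r8 m[slip→φ2] = [1, 1]
r8 m[rain→φ1] = [140, 90]
r8 m[rain→φ4] = [112000, 268800]
r8 m[rain→φ5] = [196000, 134400]
r8 m[rain→φ7] = [156800, 161280]
fixed point reached at round 8
traceback from ice: (ice=1, cld=1, wet=0, slip=1, rain=1), score=806400

assignment: (ice=1, cld=1, wet=0, slip=1, rain=1); score = 806400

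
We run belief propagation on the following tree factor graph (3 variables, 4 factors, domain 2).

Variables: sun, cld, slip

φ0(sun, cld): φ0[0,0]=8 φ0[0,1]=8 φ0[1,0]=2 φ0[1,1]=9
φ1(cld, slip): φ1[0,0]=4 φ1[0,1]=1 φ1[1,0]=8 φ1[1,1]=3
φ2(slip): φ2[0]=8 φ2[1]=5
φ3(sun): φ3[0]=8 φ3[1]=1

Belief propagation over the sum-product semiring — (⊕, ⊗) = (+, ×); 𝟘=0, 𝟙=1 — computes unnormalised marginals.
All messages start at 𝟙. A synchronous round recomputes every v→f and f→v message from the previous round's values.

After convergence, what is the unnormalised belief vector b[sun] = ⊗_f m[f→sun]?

b[sun] = [7424, 785]

init: all messages = 𝟙 over 2 values
r1 m[φ0→sun] = [16, 11]
r1 m[φ0→cld] = [10, 17]
r1 m[φ1→cld] = [5, 11]
r1 m[φ1→slip] = [12, 4]
r1 m[φ2→slip] = [8, 5]
r1 m[φ3→sun] = [8, 1]
r1 m[sun→φ0] = [1, 1]
r1 m[sun→φ3] = [1, 1]
r1 m[cld→φ0] = [1, 1]
r1 m[cld→φ1] = [1, 1]
r1 m[slip→φ1] = [1, 1]
r1 m[slip→φ2] = [1, 1]
r2 m[φ0→sun] = [16, 11]
r2 m[φ0→cld] = [10, 17]
r2 m[φ1→cld] = [5, 11]
r2 m[φ1→slip] = [12, 4]
r2 m[φ2→slip] = [8, 5]
r2 m[φ3→sun] = [8, 1]
r2 m[sun→φ0] = [8, 1]
r2 m[sun→φ3] = [16, 11]
r2 m[cld→φ0] = [5, 11]
r2 m[cld→φ1] = [10, 17]
r2 m[slip→φ1] = [8, 5]
r2 m[slip→φ2] = [12, 4]
r3 m[φ0→sun] = [128, 109]
r3 m[φ0→cld] = [66, 73]
r3 m[φ1→cld] = [37, 79]
r3 m[φ1→slip] = [176, 61]
r3 m[φ2→slip] = [8, 5]
r3 m[φ3→sun] = [8, 1]
r3 m[sun→φ0] = [8, 1]
r3 m[sun→φ3] = [16, 11]
r3 m[cld→φ0] = [5, 11]
r3 m[cld→φ1] = [10, 17]
r3 m[slip→φ1] = [8, 5]
r3 m[slip→φ2] = [12, 4]
r4 m[φ0→sun] = [128, 109]
r4 m[φ0→cld] = [66, 73]
r4 m[φ1→cld] = [37, 79]
r4 m[φ1→slip] = [176, 61]
r4 m[φ2→slip] = [8, 5]
r4 m[φ3→sun] = [8, 1]
r4 m[sun→φ0] = [8, 1]
r4 m[sun→φ3] = [128, 109]
r4 m[cld→φ0] = [37, 79]
r4 m[cld→φ1] = [66, 73]
r4 m[slip→φ1] = [8, 5]
r4 m[slip→φ2] = [176, 61]
r5 m[φ0→sun] = [928, 785]
r5 m[φ0→cld] = [66, 73]
r5 m[φ1→cld] = [37, 79]
r5 m[φ1→slip] = [848, 285]
r5 m[φ2→slip] = [8, 5]
r5 m[φ3→sun] = [8, 1]
r5 m[sun→φ0] = [8, 1]
r5 m[sun→φ3] = [128, 109]
r5 m[cld→φ0] = [37, 79]
r5 m[cld→φ1] = [66, 73]
r5 m[slip→φ1] = [8, 5]
r5 m[slip→φ2] = [176, 61]
r6 m[φ0→sun] = [928, 785]
r6 m[φ0→cld] = [66, 73]
r6 m[φ1→cld] = [37, 79]
r6 m[φ1→slip] = [848, 285]
r6 m[φ2→slip] = [8, 5]
r6 m[φ3→sun] = [8, 1]
r6 m[sun→φ0] = [8, 1]
r6 m[sun→φ3] = [928, 785]
r6 m[cld→φ0] = [37, 79]
r6 m[cld→φ1] = [66, 73]
r6 m[slip→φ1] = [8, 5]
r6 m[slip→φ2] = [848, 285]
r7 m[φ0→sun] = [928, 785]
r7 m[φ0→cld] = [66, 73]
r7 m[φ1→cld] = [37, 79]
r7 m[φ1→slip] = [848, 285]
r7 m[φ2→slip] = [8, 5]
r7 m[φ3→sun] = [8, 1]
r7 m[sun→φ0] = [8, 1]
r7 m[sun→φ3] = [928, 785]
r7 m[cld→φ0] = [37, 79]
r7 m[cld→φ1] = [66, 73]
r7 m[slip→φ1] = [8, 5]
r7 m[slip→φ2] = [848, 285]
fixed point reached at round 7
b[sun] = ⊗ incoming = [7424, 785]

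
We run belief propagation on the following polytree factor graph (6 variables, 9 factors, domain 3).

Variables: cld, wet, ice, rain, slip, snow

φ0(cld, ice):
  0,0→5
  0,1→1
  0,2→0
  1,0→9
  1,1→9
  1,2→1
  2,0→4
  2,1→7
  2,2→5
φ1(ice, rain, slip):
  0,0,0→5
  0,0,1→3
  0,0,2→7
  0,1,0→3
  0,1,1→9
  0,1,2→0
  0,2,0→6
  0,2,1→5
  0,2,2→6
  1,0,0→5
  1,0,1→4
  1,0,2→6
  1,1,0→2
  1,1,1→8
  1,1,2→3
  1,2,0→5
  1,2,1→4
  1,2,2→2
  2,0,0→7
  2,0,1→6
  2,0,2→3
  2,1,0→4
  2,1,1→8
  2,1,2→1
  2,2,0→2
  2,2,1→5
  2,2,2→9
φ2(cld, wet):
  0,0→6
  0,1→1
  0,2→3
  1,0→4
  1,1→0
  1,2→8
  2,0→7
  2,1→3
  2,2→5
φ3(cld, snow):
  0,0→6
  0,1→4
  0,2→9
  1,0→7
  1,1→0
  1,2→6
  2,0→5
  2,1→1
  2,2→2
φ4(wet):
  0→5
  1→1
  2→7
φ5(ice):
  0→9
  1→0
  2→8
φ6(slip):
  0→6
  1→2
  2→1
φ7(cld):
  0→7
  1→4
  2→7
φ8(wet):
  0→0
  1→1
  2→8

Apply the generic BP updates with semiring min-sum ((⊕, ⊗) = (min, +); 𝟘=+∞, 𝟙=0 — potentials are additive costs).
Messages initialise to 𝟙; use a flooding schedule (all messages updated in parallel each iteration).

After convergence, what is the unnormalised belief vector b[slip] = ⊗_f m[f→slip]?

init: all messages = 𝟙 over 3 values
r1 m[φ0→cld] = [0, 1, 4]
r1 m[φ0→ice] = [4, 1, 0]
r1 m[φ1→ice] = [0, 2, 1]
r1 m[φ1→rain] = [3, 0, 2]
r1 m[φ1→slip] = [2, 3, 0]
r1 m[φ2→cld] = [1, 0, 3]
r1 m[φ2→wet] = [4, 0, 3]
r1 m[φ3→cld] = [4, 0, 1]
r1 m[φ3→snow] = [5, 0, 2]
r1 m[φ4→wet] = [5, 1, 7]
r1 m[φ5→ice] = [9, 0, 8]
r1 m[φ6→slip] = [6, 2, 1]
r1 m[φ7→cld] = [7, 4, 7]
r1 m[φ8→wet] = [0, 1, 8]
r1 m[cld→φ0] = [0, 0, 0]
r1 m[cld→φ2] = [0, 0, 0]
r1 m[cld→φ3] = [0, 0, 0]
r1 m[cld→φ7] = [0, 0, 0]
r1 m[wet→φ2] = [0, 0, 0]
r1 m[wet→φ4] = [0, 0, 0]
r1 m[wet→φ8] = [0, 0, 0]
r1 m[ice→φ0] = [0, 0, 0]
r1 m[ice→φ1] = [0, 0, 0]
r1 m[ice→φ5] = [0, 0, 0]
r1 m[rain→φ1] = [0, 0, 0]
r1 m[slip→φ1] = [0, 0, 0]
r1 m[slip→φ6] = [0, 0, 0]
r1 m[snow→φ3] = [0, 0, 0]
r2 m[φ0→cld] = [0, 1, 4]
r2 m[φ0→ice] = [4, 1, 0]
r2 m[φ1→ice] = [0, 2, 1]
r2 m[φ1→rain] = [3, 0, 2]
r2 m[φ1→slip] = [2, 3, 0]
r2 m[φ2→cld] = [1, 0, 3]
r2 m[φ2→wet] = [4, 0, 3]
r2 m[φ3→cld] = [4, 0, 1]
r2 m[φ3→snow] = [5, 0, 2]
r2 m[φ4→wet] = [5, 1, 7]
r2 m[φ5→ice] = [9, 0, 8]
r2 m[φ6→slip] = [6, 2, 1]
r2 m[φ7→cld] = [7, 4, 7]
r2 m[φ8→wet] = [0, 1, 8]
r2 m[cld→φ0] = [12, 4, 11]
r2 m[cld→φ2] = [11, 5, 12]
r2 m[cld→φ3] = [8, 5, 14]
r2 m[cld→φ7] = [5, 1, 8]
r2 m[wet→φ2] = [5, 2, 15]
r2 m[wet→φ4] = [4, 1, 11]
r2 m[wet→φ8] = [9, 1, 10]
r2 m[ice→φ0] = [9, 2, 9]
r2 m[ice→φ1] = [13, 1, 8]
r2 m[ice→φ5] = [4, 3, 1]
r2 m[rain→φ1] = [0, 0, 0]
r2 m[slip→φ1] = [6, 2, 1]
r2 m[slip→φ6] = [2, 3, 0]
r2 m[snow→φ3] = [0, 0, 0]
r3 m[φ0→cld] = [3, 10, 9]
r3 m[φ0→ice] = [13, 13, 5]
r3 m[φ1→ice] = [1, 3, 2]
r3 m[φ1→rain] = [7, 5, 4]
r3 m[φ1→slip] = [3, 5, 3]
r3 m[φ2→cld] = [3, 2, 5]
r3 m[φ2→wet] = [9, 5, 13]
r3 m[φ3→cld] = [4, 0, 1]
r3 m[φ3→snow] = [12, 5, 11]
r3 m[φ4→wet] = [5, 1, 7]
r3 m[φ5→ice] = [9, 0, 8]
r3 m[φ6→slip] = [6, 2, 1]
r3 m[φ7→cld] = [7, 4, 7]
r3 m[φ8→wet] = [0, 1, 8]
r3 m[cld→φ0] = [12, 4, 11]
r3 m[cld→φ2] = [11, 5, 12]
r3 m[cld→φ3] = [8, 5, 14]
r3 m[cld→φ7] = [5, 1, 8]
r3 m[wet→φ2] = [5, 2, 15]
r3 m[wet→φ4] = [4, 1, 11]
r3 m[wet→φ8] = [9, 1, 10]
r3 m[ice→φ0] = [9, 2, 9]
r3 m[ice→φ1] = [13, 1, 8]
r3 m[ice→φ5] = [4, 3, 1]
r3 m[rain→φ1] = [0, 0, 0]
r3 m[slip→φ1] = [6, 2, 1]
r3 m[slip→φ6] = [2, 3, 0]
r3 m[snow→φ3] = [0, 0, 0]
r4 m[φ0→cld] = [3, 10, 9]
r4 m[φ0→ice] = [13, 13, 5]
r4 m[φ1→ice] = [1, 3, 2]
r4 m[φ1→rain] = [7, 5, 4]
r4 m[φ1→slip] = [3, 5, 3]
r4 m[φ2→cld] = [3, 2, 5]
r4 m[φ2→wet] = [9, 5, 13]
r4 m[φ3→cld] = [4, 0, 1]
r4 m[φ3→snow] = [12, 5, 11]
r4 m[φ4→wet] = [5, 1, 7]
r4 m[φ5→ice] = [9, 0, 8]
r4 m[φ6→slip] = [6, 2, 1]
r4 m[φ7→cld] = [7, 4, 7]
r4 m[φ8→wet] = [0, 1, 8]
r4 m[cld→φ0] = [14, 6, 13]
r4 m[cld→φ2] = [14, 14, 17]
r4 m[cld→φ3] = [13, 16, 21]
r4 m[cld→φ7] = [10, 12, 15]
r4 m[wet→φ2] = [5, 2, 15]
r4 m[wet→φ4] = [9, 6, 21]
r4 m[wet→φ8] = [14, 6, 20]
r4 m[ice→φ0] = [10, 3, 10]
r4 m[ice→φ1] = [22, 13, 13]
r4 m[ice→φ5] = [14, 16, 7]
r4 m[rain→φ1] = [0, 0, 0]
r4 m[slip→φ1] = [6, 2, 1]
r4 m[slip→φ6] = [3, 5, 3]
r4 m[snow→φ3] = [0, 0, 0]
r5 m[φ0→cld] = [4, 11, 10]
r5 m[φ0→ice] = [15, 15, 7]
r5 m[φ1→ice] = [1, 3, 2]
r5 m[φ1→rain] = [17, 15, 16]
r5 m[φ1→slip] = [15, 17, 14]
r5 m[φ2→cld] = [3, 2, 5]
r5 m[φ2→wet] = [18, 14, 17]
r5 m[φ3→cld] = [4, 0, 1]
r5 m[φ3→snow] = [19, 16, 22]
r5 m[φ4→wet] = [5, 1, 7]
r5 m[φ5→ice] = [9, 0, 8]
r5 m[φ6→slip] = [6, 2, 1]
r5 m[φ7→cld] = [7, 4, 7]
r5 m[φ8→wet] = [0, 1, 8]
r5 m[cld→φ0] = [14, 6, 13]
r5 m[cld→φ2] = [14, 14, 17]
r5 m[cld→φ3] = [13, 16, 21]
r5 m[cld→φ7] = [10, 12, 15]
r5 m[wet→φ2] = [5, 2, 15]
r5 m[wet→φ4] = [9, 6, 21]
r5 m[wet→φ8] = [14, 6, 20]
r5 m[ice→φ0] = [10, 3, 10]
r5 m[ice→φ1] = [22, 13, 13]
r5 m[ice→φ5] = [14, 16, 7]
r5 m[rain→φ1] = [0, 0, 0]
r5 m[slip→φ1] = [6, 2, 1]
r5 m[slip→φ6] = [3, 5, 3]
r5 m[snow→φ3] = [0, 0, 0]
r6 m[φ0→cld] = [4, 11, 10]
r6 m[φ0→ice] = [15, 15, 7]
r6 m[φ1→ice] = [1, 3, 2]
r6 m[φ1→rain] = [17, 15, 16]
r6 m[φ1→slip] = [15, 17, 14]
r6 m[φ2→cld] = [3, 2, 5]
r6 m[φ2→wet] = [18, 14, 17]
r6 m[φ3→cld] = [4, 0, 1]
r6 m[φ3→snow] = [19, 16, 22]
r6 m[φ4→wet] = [5, 1, 7]
r6 m[φ5→ice] = [9, 0, 8]
r6 m[φ6→slip] = [6, 2, 1]
r6 m[φ7→cld] = [7, 4, 7]
r6 m[φ8→wet] = [0, 1, 8]
r6 m[cld→φ0] = [14, 6, 13]
r6 m[cld→φ2] = [15, 15, 18]
r6 m[cld→φ3] = [14, 17, 22]
r6 m[cld→φ7] = [11, 13, 16]
r6 m[wet→φ2] = [5, 2, 15]
r6 m[wet→φ4] = [18, 15, 25]
r6 m[wet→φ8] = [23, 15, 24]
r6 m[ice→φ0] = [10, 3, 10]
r6 m[ice→φ1] = [24, 15, 15]
r6 m[ice→φ5] = [16, 18, 9]
r6 m[rain→φ1] = [0, 0, 0]
r6 m[slip→φ1] = [6, 2, 1]
r6 m[slip→φ6] = [15, 17, 14]
r6 m[snow→φ3] = [0, 0, 0]
r7 m[φ0→cld] = [4, 11, 10]
r7 m[φ0→ice] = [15, 15, 7]
r7 m[φ1→ice] = [1, 3, 2]
r7 m[φ1→rain] = [19, 17, 18]
r7 m[φ1→slip] = [17, 19, 16]
r7 m[φ2→cld] = [3, 2, 5]
r7 m[φ2→wet] = [19, 15, 18]
r7 m[φ3→cld] = [4, 0, 1]
r7 m[φ3→snow] = [20, 17, 23]
r7 m[φ4→wet] = [5, 1, 7]
r7 m[φ5→ice] = [9, 0, 8]
r7 m[φ6→slip] = [6, 2, 1]
r7 m[φ7→cld] = [7, 4, 7]
r7 m[φ8→wet] = [0, 1, 8]
r7 m[cld→φ0] = [14, 6, 13]
r7 m[cld→φ2] = [15, 15, 18]
r7 m[cld→φ3] = [14, 17, 22]
r7 m[cld→φ7] = [11, 13, 16]
r7 m[wet→φ2] = [5, 2, 15]
r7 m[wet→φ4] = [18, 15, 25]
r7 m[wet→φ8] = [23, 15, 24]
r7 m[ice→φ0] = [10, 3, 10]
r7 m[ice→φ1] = [24, 15, 15]
r7 m[ice→φ5] = [16, 18, 9]
r7 m[rain→φ1] = [0, 0, 0]
r7 m[slip→φ1] = [6, 2, 1]
r7 m[slip→φ6] = [15, 17, 14]
r7 m[snow→φ3] = [0, 0, 0]
r8 m[φ0→cld] = [4, 11, 10]
r8 m[φ0→ice] = [15, 15, 7]
r8 m[φ1→ice] = [1, 3, 2]
r8 m[φ1→rain] = [19, 17, 18]
r8 m[φ1→slip] = [17, 19, 16]
r8 m[φ2→cld] = [3, 2, 5]
r8 m[φ2→wet] = [19, 15, 18]
r8 m[φ3→cld] = [4, 0, 1]
r8 m[φ3→snow] = [20, 17, 23]
r8 m[φ4→wet] = [5, 1, 7]
r8 m[φ5→ice] = [9, 0, 8]
r8 m[φ6→slip] = [6, 2, 1]
r8 m[φ7→cld] = [7, 4, 7]
r8 m[φ8→wet] = [0, 1, 8]
r8 m[cld→φ0] = [14, 6, 13]
r8 m[cld→φ2] = [15, 15, 18]
r8 m[cld→φ3] = [14, 17, 22]
r8 m[cld→φ7] = [11, 13, 16]
r8 m[wet→φ2] = [5, 2, 15]
r8 m[wet→φ4] = [19, 16, 26]
r8 m[wet→φ8] = [24, 16, 25]
r8 m[ice→φ0] = [10, 3, 10]
r8 m[ice→φ1] = [24, 15, 15]
r8 m[ice→φ5] = [16, 18, 9]
r8 m[rain→φ1] = [0, 0, 0]
r8 m[slip→φ1] = [6, 2, 1]
r8 m[slip→φ6] = [17, 19, 16]
r8 m[snow→φ3] = [0, 0, 0]
r9 m[φ0→cld] = [4, 11, 10]
r9 m[φ0→ice] = [15, 15, 7]
r9 m[φ1→ice] = [1, 3, 2]
r9 m[φ1→rain] = [19, 17, 18]
r9 m[φ1→slip] = [17, 19, 16]
r9 m[φ2→cld] = [3, 2, 5]
r9 m[φ2→wet] = [19, 15, 18]
r9 m[φ3→cld] = [4, 0, 1]
r9 m[φ3→snow] = [20, 17, 23]
r9 m[φ4→wet] = [5, 1, 7]
r9 m[φ5→ice] = [9, 0, 8]
r9 m[φ6→slip] = [6, 2, 1]
r9 m[φ7→cld] = [7, 4, 7]
r9 m[φ8→wet] = [0, 1, 8]
r9 m[cld→φ0] = [14, 6, 13]
r9 m[cld→φ2] = [15, 15, 18]
r9 m[cld→φ3] = [14, 17, 22]
r9 m[cld→φ7] = [11, 13, 16]
r9 m[wet→φ2] = [5, 2, 15]
r9 m[wet→φ4] = [19, 16, 26]
r9 m[wet→φ8] = [24, 16, 25]
r9 m[ice→φ0] = [10, 3, 10]
r9 m[ice→φ1] = [24, 15, 15]
r9 m[ice→φ5] = [16, 18, 9]
r9 m[rain→φ1] = [0, 0, 0]
r9 m[slip→φ1] = [6, 2, 1]
r9 m[slip→φ6] = [17, 19, 16]
r9 m[snow→φ3] = [0, 0, 0]
fixed point reached at round 9
b[slip] = ⊗ incoming = [23, 21, 17]

b[slip] = [23, 21, 17]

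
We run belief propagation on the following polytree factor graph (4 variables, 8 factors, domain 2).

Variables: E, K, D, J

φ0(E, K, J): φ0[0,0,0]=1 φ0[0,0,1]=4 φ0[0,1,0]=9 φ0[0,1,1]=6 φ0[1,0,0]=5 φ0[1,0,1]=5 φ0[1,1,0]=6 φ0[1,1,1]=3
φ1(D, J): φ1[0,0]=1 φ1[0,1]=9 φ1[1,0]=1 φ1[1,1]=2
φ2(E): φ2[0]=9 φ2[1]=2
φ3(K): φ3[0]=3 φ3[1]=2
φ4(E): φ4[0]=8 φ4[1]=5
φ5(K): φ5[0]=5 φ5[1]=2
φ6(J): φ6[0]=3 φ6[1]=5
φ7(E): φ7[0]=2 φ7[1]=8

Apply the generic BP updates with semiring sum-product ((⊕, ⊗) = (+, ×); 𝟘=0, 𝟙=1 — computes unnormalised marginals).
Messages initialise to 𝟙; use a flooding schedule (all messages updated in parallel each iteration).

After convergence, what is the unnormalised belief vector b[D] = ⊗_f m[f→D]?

init: all messages = 𝟙 over 2 values
r1 m[φ0→E] = [20, 19]
r1 m[φ0→K] = [15, 24]
r1 m[φ0→J] = [21, 18]
r1 m[φ1→D] = [10, 3]
r1 m[φ1→J] = [2, 11]
r1 m[φ2→E] = [9, 2]
r1 m[φ3→K] = [3, 2]
r1 m[φ4→E] = [8, 5]
r1 m[φ5→K] = [5, 2]
r1 m[φ6→J] = [3, 5]
r1 m[φ7→E] = [2, 8]
r1 m[E→φ0] = [1, 1]
r1 m[E→φ2] = [1, 1]
r1 m[E→φ4] = [1, 1]
r1 m[E→φ7] = [1, 1]
r1 m[K→φ0] = [1, 1]
r1 m[K→φ3] = [1, 1]
r1 m[K→φ5] = [1, 1]
r1 m[D→φ1] = [1, 1]
r1 m[J→φ0] = [1, 1]
r1 m[J→φ1] = [1, 1]
r1 m[J→φ6] = [1, 1]
r2 m[φ0→E] = [20, 19]
r2 m[φ0→K] = [15, 24]
r2 m[φ0→J] = [21, 18]
r2 m[φ1→D] = [10, 3]
r2 m[φ1→J] = [2, 11]
r2 m[φ2→E] = [9, 2]
r2 m[φ3→K] = [3, 2]
r2 m[φ4→E] = [8, 5]
r2 m[φ5→K] = [5, 2]
r2 m[φ6→J] = [3, 5]
r2 m[φ7→E] = [2, 8]
r2 m[E→φ0] = [144, 80]
r2 m[E→φ2] = [320, 760]
r2 m[E→φ4] = [360, 304]
r2 m[E→φ7] = [1440, 190]
r2 m[K→φ0] = [15, 4]
r2 m[K→φ3] = [75, 48]
r2 m[K→φ5] = [45, 48]
r2 m[D→φ1] = [1, 1]
r2 m[J→φ0] = [6, 55]
r2 m[J→φ1] = [63, 90]
r2 m[J→φ6] = [42, 198]
r3 m[φ0→E] = [4926, 5379]
r3 m[φ0→K] = [56944, 71376]
r3 m[φ0→J] = [15264, 19056]
r3 m[φ1→D] = [873, 243]
r3 m[φ1→J] = [2, 11]
r3 m[φ2→E] = [9, 2]
r3 m[φ3→K] = [3, 2]
r3 m[φ4→E] = [8, 5]
r3 m[φ5→K] = [5, 2]
r3 m[φ6→J] = [3, 5]
r3 m[φ7→E] = [2, 8]
r3 m[E→φ0] = [144, 80]
r3 m[E→φ2] = [320, 760]
r3 m[E→φ4] = [360, 304]
r3 m[E→φ7] = [1440, 190]
r3 m[K→φ0] = [15, 4]
r3 m[K→φ3] = [75, 48]
r3 m[K→φ5] = [45, 48]
r3 m[D→φ1] = [1, 1]
r3 m[J→φ0] = [6, 55]
r3 m[J→φ1] = [63, 90]
r3 m[J→φ6] = [42, 198]
r4 m[φ0→E] = [4926, 5379]
r4 m[φ0→K] = [56944, 71376]
r4 m[φ0→J] = [15264, 19056]
r4 m[φ1→D] = [873, 243]
r4 m[φ1→J] = [2, 11]
r4 m[φ2→E] = [9, 2]
r4 m[φ3→K] = [3, 2]
r4 m[φ4→E] = [8, 5]
r4 m[φ5→K] = [5, 2]
r4 m[φ6→J] = [3, 5]
r4 m[φ7→E] = [2, 8]
r4 m[E→φ0] = [144, 80]
r4 m[E→φ2] = [78816, 215160]
r4 m[E→φ4] = [88668, 86064]
r4 m[E→φ7] = [354672, 53790]
r4 m[K→φ0] = [15, 4]
r4 m[K→φ3] = [284720, 142752]
r4 m[K→φ5] = [170832, 142752]
r4 m[D→φ1] = [1, 1]
r4 m[J→φ0] = [6, 55]
r4 m[J→φ1] = [45792, 95280]
r4 m[J→φ6] = [30528, 209616]
r5 m[φ0→E] = [4926, 5379]
r5 m[φ0→K] = [56944, 71376]
r5 m[φ0→J] = [15264, 19056]
r5 m[φ1→D] = [903312, 236352]
r5 m[φ1→J] = [2, 11]
r5 m[φ2→E] = [9, 2]
r5 m[φ3→K] = [3, 2]
r5 m[φ4→E] = [8, 5]
r5 m[φ5→K] = [5, 2]
r5 m[φ6→J] = [3, 5]
r5 m[φ7→E] = [2, 8]
r5 m[E→φ0] = [144, 80]
r5 m[E→φ2] = [78816, 215160]
r5 m[E→φ4] = [88668, 86064]
r5 m[E→φ7] = [354672, 53790]
r5 m[K→φ0] = [15, 4]
r5 m[K→φ3] = [284720, 142752]
r5 m[K→φ5] = [170832, 142752]
r5 m[D→φ1] = [1, 1]
r5 m[J→φ0] = [6, 55]
r5 m[J→φ1] = [45792, 95280]
r5 m[J→φ6] = [30528, 209616]
r6 m[φ0→E] = [4926, 5379]
r6 m[φ0→K] = [56944, 71376]
r6 m[φ0→J] = [15264, 19056]
r6 m[φ1→D] = [903312, 236352]
r6 m[φ1→J] = [2, 11]
r6 m[φ2→E] = [9, 2]
r6 m[φ3→K] = [3, 2]
r6 m[φ4→E] = [8, 5]
r6 m[φ5→K] = [5, 2]
r6 m[φ6→J] = [3, 5]
r6 m[φ7→E] = [2, 8]
r6 m[E→φ0] = [144, 80]
r6 m[E→φ2] = [78816, 215160]
r6 m[E→φ4] = [88668, 86064]
r6 m[E→φ7] = [354672, 53790]
r6 m[K→φ0] = [15, 4]
r6 m[K→φ3] = [284720, 142752]
r6 m[K→φ5] = [170832, 142752]
r6 m[D→φ1] = [1, 1]
r6 m[J→φ0] = [6, 55]
r6 m[J→φ1] = [45792, 95280]
r6 m[J→φ6] = [30528, 209616]
fixed point reached at round 6
b[D] = ⊗ incoming = [903312, 236352]

b[D] = [903312, 236352]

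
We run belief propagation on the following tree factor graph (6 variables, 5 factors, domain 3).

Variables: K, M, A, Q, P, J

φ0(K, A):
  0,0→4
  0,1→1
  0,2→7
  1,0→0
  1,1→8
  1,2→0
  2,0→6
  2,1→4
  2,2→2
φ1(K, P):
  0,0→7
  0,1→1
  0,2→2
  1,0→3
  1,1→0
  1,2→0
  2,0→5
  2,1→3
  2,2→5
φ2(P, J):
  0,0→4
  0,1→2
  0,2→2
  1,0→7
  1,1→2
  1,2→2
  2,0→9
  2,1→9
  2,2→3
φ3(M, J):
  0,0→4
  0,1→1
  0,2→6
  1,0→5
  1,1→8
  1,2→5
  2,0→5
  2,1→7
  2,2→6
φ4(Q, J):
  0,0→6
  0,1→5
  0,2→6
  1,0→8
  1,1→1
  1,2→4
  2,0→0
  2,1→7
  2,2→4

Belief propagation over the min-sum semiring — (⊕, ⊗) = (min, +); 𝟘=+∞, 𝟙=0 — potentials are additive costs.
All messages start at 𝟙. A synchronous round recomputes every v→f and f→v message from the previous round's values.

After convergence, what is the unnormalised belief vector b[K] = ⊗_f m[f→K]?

b[K] = [6, 4, 9]

init: all messages = 𝟙 over 3 values
r1 m[φ0→K] = [1, 0, 2]
r1 m[φ0→A] = [0, 1, 0]
r1 m[φ1→K] = [1, 0, 3]
r1 m[φ1→P] = [3, 0, 0]
r1 m[φ2→P] = [2, 2, 3]
r1 m[φ2→J] = [4, 2, 2]
r1 m[φ3→M] = [1, 5, 5]
r1 m[φ3→J] = [4, 1, 5]
r1 m[φ4→Q] = [5, 1, 0]
r1 m[φ4→J] = [0, 1, 4]
r1 m[K→φ0] = [0, 0, 0]
r1 m[K→φ1] = [0, 0, 0]
r1 m[M→φ3] = [0, 0, 0]
r1 m[A→φ0] = [0, 0, 0]
r1 m[Q→φ4] = [0, 0, 0]
r1 m[P→φ1] = [0, 0, 0]
r1 m[P→φ2] = [0, 0, 0]
r1 m[J→φ2] = [0, 0, 0]
r1 m[J→φ3] = [0, 0, 0]
r1 m[J→φ4] = [0, 0, 0]
r2 m[φ0→K] = [1, 0, 2]
r2 m[φ0→A] = [0, 1, 0]
r2 m[φ1→K] = [1, 0, 3]
r2 m[φ1→P] = [3, 0, 0]
r2 m[φ2→P] = [2, 2, 3]
r2 m[φ2→J] = [4, 2, 2]
r2 m[φ3→M] = [1, 5, 5]
r2 m[φ3→J] = [4, 1, 5]
r2 m[φ4→Q] = [5, 1, 0]
r2 m[φ4→J] = [0, 1, 4]
r2 m[K→φ0] = [1, 0, 3]
r2 m[K→φ1] = [1, 0, 2]
r2 m[M→φ3] = [0, 0, 0]
r2 m[A→φ0] = [0, 0, 0]
r2 m[Q→φ4] = [0, 0, 0]
r2 m[P→φ1] = [2, 2, 3]
r2 m[P→φ2] = [3, 0, 0]
r2 m[J→φ2] = [4, 2, 9]
r2 m[J→φ3] = [4, 3, 6]
r2 m[J→φ4] = [8, 3, 7]
r3 m[φ0→K] = [1, 0, 2]
r3 m[φ0→A] = [0, 2, 0]
r3 m[φ1→K] = [3, 2, 5]
r3 m[φ1→P] = [3, 0, 0]
r3 m[φ2→P] = [4, 4, 11]
r3 m[φ2→J] = [7, 2, 2]
r3 m[φ3→M] = [4, 9, 9]
r3 m[φ3→J] = [4, 1, 5]
r3 m[φ4→Q] = [8, 4, 8]
r3 m[φ4→J] = [0, 1, 4]
r3 m[K→φ0] = [1, 0, 3]
r3 m[K→φ1] = [1, 0, 2]
r3 m[M→φ3] = [0, 0, 0]
r3 m[A→φ0] = [0, 0, 0]
r3 m[Q→φ4] = [0, 0, 0]
r3 m[P→φ1] = [2, 2, 3]
r3 m[P→φ2] = [3, 0, 0]
r3 m[J→φ2] = [4, 2, 9]
r3 m[J→φ3] = [4, 3, 6]
r3 m[J→φ4] = [8, 3, 7]
r4 m[φ0→K] = [1, 0, 2]
r4 m[φ0→A] = [0, 2, 0]
r4 m[φ1→K] = [3, 2, 5]
r4 m[φ1→P] = [3, 0, 0]
r4 m[φ2→P] = [4, 4, 11]
r4 m[φ2→J] = [7, 2, 2]
r4 m[φ3→M] = [4, 9, 9]
r4 m[φ3→J] = [4, 1, 5]
r4 m[φ4→Q] = [8, 4, 8]
r4 m[φ4→J] = [0, 1, 4]
r4 m[K→φ0] = [3, 2, 5]
r4 m[K→φ1] = [1, 0, 2]
r4 m[M→φ3] = [0, 0, 0]
r4 m[A→φ0] = [0, 0, 0]
r4 m[Q→φ4] = [0, 0, 0]
r4 m[P→φ1] = [4, 4, 11]
r4 m[P→φ2] = [3, 0, 0]
r4 m[J→φ2] = [4, 2, 9]
r4 m[J→φ3] = [7, 3, 6]
r4 m[J→φ4] = [11, 3, 7]
r5 m[φ0→K] = [1, 0, 2]
r5 m[φ0→A] = [2, 4, 2]
r5 m[φ1→K] = [5, 4, 7]
r5 m[φ1→P] = [3, 0, 0]
r5 m[φ2→P] = [4, 4, 11]
r5 m[φ2→J] = [7, 2, 2]
r5 m[φ3→M] = [4, 11, 10]
r5 m[φ3→J] = [4, 1, 5]
r5 m[φ4→Q] = [8, 4, 10]
r5 m[φ4→J] = [0, 1, 4]
r5 m[K→φ0] = [3, 2, 5]
r5 m[K→φ1] = [1, 0, 2]
r5 m[M→φ3] = [0, 0, 0]
r5 m[A→φ0] = [0, 0, 0]
r5 m[Q→φ4] = [0, 0, 0]
r5 m[P→φ1] = [4, 4, 11]
r5 m[P→φ2] = [3, 0, 0]
r5 m[J→φ2] = [4, 2, 9]
r5 m[J→φ3] = [7, 3, 6]
r5 m[J→φ4] = [11, 3, 7]
r6 m[φ0→K] = [1, 0, 2]
r6 m[φ0→A] = [2, 4, 2]
r6 m[φ1→K] = [5, 4, 7]
r6 m[φ1→P] = [3, 0, 0]
r6 m[φ2→P] = [4, 4, 11]
r6 m[φ2→J] = [7, 2, 2]
r6 m[φ3→M] = [4, 11, 10]
r6 m[φ3→J] = [4, 1, 5]
r6 m[φ4→Q] = [8, 4, 10]
r6 m[φ4→J] = [0, 1, 4]
r6 m[K→φ0] = [5, 4, 7]
r6 m[K→φ1] = [1, 0, 2]
r6 m[M→φ3] = [0, 0, 0]
r6 m[A→φ0] = [0, 0, 0]
r6 m[Q→φ4] = [0, 0, 0]
r6 m[P→φ1] = [4, 4, 11]
r6 m[P→φ2] = [3, 0, 0]
r6 m[J→φ2] = [4, 2, 9]
r6 m[J→φ3] = [7, 3, 6]
r6 m[J→φ4] = [11, 3, 7]
r7 m[φ0→K] = [1, 0, 2]
r7 m[φ0→A] = [4, 6, 4]
r7 m[φ1→K] = [5, 4, 7]
r7 m[φ1→P] = [3, 0, 0]
r7 m[φ2→P] = [4, 4, 11]
r7 m[φ2→J] = [7, 2, 2]
r7 m[φ3→M] = [4, 11, 10]
r7 m[φ3→J] = [4, 1, 5]
r7 m[φ4→Q] = [8, 4, 10]
r7 m[φ4→J] = [0, 1, 4]
r7 m[K→φ0] = [5, 4, 7]
r7 m[K→φ1] = [1, 0, 2]
r7 m[M→φ3] = [0, 0, 0]
r7 m[A→φ0] = [0, 0, 0]
r7 m[Q→φ4] = [0, 0, 0]
r7 m[P→φ1] = [4, 4, 11]
r7 m[P→φ2] = [3, 0, 0]
r7 m[J→φ2] = [4, 2, 9]
r7 m[J→φ3] = [7, 3, 6]
r7 m[J→φ4] = [11, 3, 7]
r8 m[φ0→K] = [1, 0, 2]
r8 m[φ0→A] = [4, 6, 4]
r8 m[φ1→K] = [5, 4, 7]
r8 m[φ1→P] = [3, 0, 0]
r8 m[φ2→P] = [4, 4, 11]
r8 m[φ2→J] = [7, 2, 2]
r8 m[φ3→M] = [4, 11, 10]
r8 m[φ3→J] = [4, 1, 5]
r8 m[φ4→Q] = [8, 4, 10]
r8 m[φ4→J] = [0, 1, 4]
r8 m[K→φ0] = [5, 4, 7]
r8 m[K→φ1] = [1, 0, 2]
r8 m[M→φ3] = [0, 0, 0]
r8 m[A→φ0] = [0, 0, 0]
r8 m[Q→φ4] = [0, 0, 0]
r8 m[P→φ1] = [4, 4, 11]
r8 m[P→φ2] = [3, 0, 0]
r8 m[J→φ2] = [4, 2, 9]
r8 m[J→φ3] = [7, 3, 6]
r8 m[J→φ4] = [11, 3, 7]
fixed point reached at round 8
b[K] = ⊗ incoming = [6, 4, 9]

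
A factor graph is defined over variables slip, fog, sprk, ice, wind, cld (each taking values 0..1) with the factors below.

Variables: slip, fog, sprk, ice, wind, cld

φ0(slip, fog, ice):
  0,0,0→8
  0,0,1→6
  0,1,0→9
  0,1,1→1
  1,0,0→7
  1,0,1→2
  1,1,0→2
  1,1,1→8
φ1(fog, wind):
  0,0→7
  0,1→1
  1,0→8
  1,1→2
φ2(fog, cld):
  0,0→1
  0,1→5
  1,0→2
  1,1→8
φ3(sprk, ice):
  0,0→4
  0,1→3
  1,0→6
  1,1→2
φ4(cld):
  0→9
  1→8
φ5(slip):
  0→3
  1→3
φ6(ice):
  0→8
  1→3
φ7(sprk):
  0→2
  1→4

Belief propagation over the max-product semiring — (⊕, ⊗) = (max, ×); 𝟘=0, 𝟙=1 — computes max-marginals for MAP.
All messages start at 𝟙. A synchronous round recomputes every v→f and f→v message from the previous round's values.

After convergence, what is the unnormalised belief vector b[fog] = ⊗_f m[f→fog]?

init: all messages = 𝟙 over 2 values
r1 m[φ0→slip] = [9, 8]
r1 m[φ0→fog] = [8, 9]
r1 m[φ0→ice] = [9, 8]
r1 m[φ1→fog] = [7, 8]
r1 m[φ1→wind] = [8, 2]
r1 m[φ2→fog] = [5, 8]
r1 m[φ2→cld] = [2, 8]
r1 m[φ3→sprk] = [4, 6]
r1 m[φ3→ice] = [6, 3]
r1 m[φ4→cld] = [9, 8]
r1 m[φ5→slip] = [3, 3]
r1 m[φ6→ice] = [8, 3]
r1 m[φ7→sprk] = [2, 4]
r1 m[slip→φ0] = [1, 1]
r1 m[slip→φ5] = [1, 1]
r1 m[fog→φ0] = [1, 1]
r1 m[fog→φ1] = [1, 1]
r1 m[fog→φ2] = [1, 1]
r1 m[sprk→φ3] = [1, 1]
r1 m[sprk→φ7] = [1, 1]
r1 m[ice→φ0] = [1, 1]
r1 m[ice→φ3] = [1, 1]
r1 m[ice→φ6] = [1, 1]
r1 m[wind→φ1] = [1, 1]
r1 m[cld→φ2] = [1, 1]
r1 m[cld→φ4] = [1, 1]
r2 m[φ0→slip] = [9, 8]
r2 m[φ0→fog] = [8, 9]
r2 m[φ0→ice] = [9, 8]
r2 m[φ1→fog] = [7, 8]
r2 m[φ1→wind] = [8, 2]
r2 m[φ2→fog] = [5, 8]
r2 m[φ2→cld] = [2, 8]
r2 m[φ3→sprk] = [4, 6]
r2 m[φ3→ice] = [6, 3]
r2 m[φ4→cld] = [9, 8]
r2 m[φ5→slip] = [3, 3]
r2 m[φ6→ice] = [8, 3]
r2 m[φ7→sprk] = [2, 4]
r2 m[slip→φ0] = [3, 3]
r2 m[slip→φ5] = [9, 8]
r2 m[fog→φ0] = [35, 64]
r2 m[fog→φ1] = [40, 72]
r2 m[fog→φ2] = [56, 72]
r2 m[sprk→φ3] = [2, 4]
r2 m[sprk→φ7] = [4, 6]
r2 m[ice→φ0] = [48, 9]
r2 m[ice→φ3] = [72, 24]
r2 m[ice→φ6] = [54, 24]
r2 m[wind→φ1] = [1, 1]
r2 m[cld→φ2] = [9, 8]
r2 m[cld→φ4] = [2, 8]
r3 m[φ0→slip] = [27648, 11760]
r3 m[φ0→fog] = [1152, 1296]
r3 m[φ0→ice] = [1728, 1536]
r3 m[φ1→fog] = [7, 8]
r3 m[φ1→wind] = [576, 144]
r3 m[φ2→fog] = [40, 64]
r3 m[φ2→cld] = [144, 576]
r3 m[φ3→sprk] = [288, 432]
r3 m[φ3→ice] = [24, 8]
r3 m[φ4→cld] = [9, 8]
r3 m[φ5→slip] = [3, 3]
r3 m[φ6→ice] = [8, 3]
r3 m[φ7→sprk] = [2, 4]
r3 m[slip→φ0] = [3, 3]
r3 m[slip→φ5] = [9, 8]
r3 m[fog→φ0] = [35, 64]
r3 m[fog→φ1] = [40, 72]
r3 m[fog→φ2] = [56, 72]
r3 m[sprk→φ3] = [2, 4]
r3 m[sprk→φ7] = [4, 6]
r3 m[ice→φ0] = [48, 9]
r3 m[ice→φ3] = [72, 24]
r3 m[ice→φ6] = [54, 24]
r3 m[wind→φ1] = [1, 1]
r3 m[cld→φ2] = [9, 8]
r3 m[cld→φ4] = [2, 8]
r4 m[φ0→slip] = [27648, 11760]
r4 m[φ0→fog] = [1152, 1296]
r4 m[φ0→ice] = [1728, 1536]
r4 m[φ1→fog] = [7, 8]
r4 m[φ1→wind] = [576, 144]
r4 m[φ2→fog] = [40, 64]
r4 m[φ2→cld] = [144, 576]
r4 m[φ3→sprk] = [288, 432]
r4 m[φ3→ice] = [24, 8]
r4 m[φ4→cld] = [9, 8]
r4 m[φ5→slip] = [3, 3]
r4 m[φ6→ice] = [8, 3]
r4 m[φ7→sprk] = [2, 4]
r4 m[slip→φ0] = [3, 3]
r4 m[slip→φ5] = [27648, 11760]
r4 m[fog→φ0] = [280, 512]
r4 m[fog→φ1] = [46080, 82944]
r4 m[fog→φ2] = [8064, 10368]
r4 m[sprk→φ3] = [2, 4]
r4 m[sprk→φ7] = [288, 432]
r4 m[ice→φ0] = [192, 24]
r4 m[ice→φ3] = [13824, 4608]
r4 m[ice→φ6] = [41472, 12288]
r4 m[wind→φ1] = [1, 1]
r4 m[cld→φ2] = [9, 8]
r4 m[cld→φ4] = [144, 576]
r5 m[φ0→slip] = [884736, 376320]
r5 m[φ0→fog] = [4608, 5184]
r5 m[φ0→ice] = [13824, 12288]
r5 m[φ1→fog] = [7, 8]
r5 m[φ1→wind] = [663552, 165888]
r5 m[φ2→fog] = [40, 64]
r5 m[φ2→cld] = [20736, 82944]
r5 m[φ3→sprk] = [55296, 82944]
r5 m[φ3→ice] = [24, 8]
r5 m[φ4→cld] = [9, 8]
r5 m[φ5→slip] = [3, 3]
r5 m[φ6→ice] = [8, 3]
r5 m[φ7→sprk] = [2, 4]
r5 m[slip→φ0] = [3, 3]
r5 m[slip→φ5] = [27648, 11760]
r5 m[fog→φ0] = [280, 512]
r5 m[fog→φ1] = [46080, 82944]
r5 m[fog→φ2] = [8064, 10368]
r5 m[sprk→φ3] = [2, 4]
r5 m[sprk→φ7] = [288, 432]
r5 m[ice→φ0] = [192, 24]
r5 m[ice→φ3] = [13824, 4608]
r5 m[ice→φ6] = [41472, 12288]
r5 m[wind→φ1] = [1, 1]
r5 m[cld→φ2] = [9, 8]
r5 m[cld→φ4] = [144, 576]
r6 m[φ0→slip] = [884736, 376320]
r6 m[φ0→fog] = [4608, 5184]
r6 m[φ0→ice] = [13824, 12288]
r6 m[φ1→fog] = [7, 8]
r6 m[φ1→wind] = [663552, 165888]
r6 m[φ2→fog] = [40, 64]
r6 m[φ2→cld] = [20736, 82944]
r6 m[φ3→sprk] = [55296, 82944]
r6 m[φ3→ice] = [24, 8]
r6 m[φ4→cld] = [9, 8]
r6 m[φ5→slip] = [3, 3]
r6 m[φ6→ice] = [8, 3]
r6 m[φ7→sprk] = [2, 4]
r6 m[slip→φ0] = [3, 3]
r6 m[slip→φ5] = [884736, 376320]
r6 m[fog→φ0] = [280, 512]
r6 m[fog→φ1] = [184320, 331776]
r6 m[fog→φ2] = [32256, 41472]
r6 m[sprk→φ3] = [2, 4]
r6 m[sprk→φ7] = [55296, 82944]
r6 m[ice→φ0] = [192, 24]
r6 m[ice→φ3] = [110592, 36864]
r6 m[ice→φ6] = [331776, 98304]
r6 m[wind→φ1] = [1, 1]
r6 m[cld→φ2] = [9, 8]
r6 m[cld→φ4] = [20736, 82944]
r7 m[φ0→slip] = [884736, 376320]
r7 m[φ0→fog] = [4608, 5184]
r7 m[φ0→ice] = [13824, 12288]
r7 m[φ1→fog] = [7, 8]
r7 m[φ1→wind] = [2654208, 663552]
r7 m[φ2→fog] = [40, 64]
r7 m[φ2→cld] = [82944, 331776]
r7 m[φ3→sprk] = [442368, 663552]
r7 m[φ3→ice] = [24, 8]
r7 m[φ4→cld] = [9, 8]
r7 m[φ5→slip] = [3, 3]
r7 m[φ6→ice] = [8, 3]
r7 m[φ7→sprk] = [2, 4]
r7 m[slip→φ0] = [3, 3]
r7 m[slip→φ5] = [884736, 376320]
r7 m[fog→φ0] = [280, 512]
r7 m[fog→φ1] = [184320, 331776]
r7 m[fog→φ2] = [32256, 41472]
r7 m[sprk→φ3] = [2, 4]
r7 m[sprk→φ7] = [55296, 82944]
r7 m[ice→φ0] = [192, 24]
r7 m[ice→φ3] = [110592, 36864]
r7 m[ice→φ6] = [331776, 98304]
r7 m[wind→φ1] = [1, 1]
r7 m[cld→φ2] = [9, 8]
r7 m[cld→φ4] = [20736, 82944]
r8 m[φ0→slip] = [884736, 376320]
r8 m[φ0→fog] = [4608, 5184]
r8 m[φ0→ice] = [13824, 12288]
r8 m[φ1→fog] = [7, 8]
r8 m[φ1→wind] = [2654208, 663552]
r8 m[φ2→fog] = [40, 64]
r8 m[φ2→cld] = [82944, 331776]
r8 m[φ3→sprk] = [442368, 663552]
r8 m[φ3→ice] = [24, 8]
r8 m[φ4→cld] = [9, 8]
r8 m[φ5→slip] = [3, 3]
r8 m[φ6→ice] = [8, 3]
r8 m[φ7→sprk] = [2, 4]
r8 m[slip→φ0] = [3, 3]
r8 m[slip→φ5] = [884736, 376320]
r8 m[fog→φ0] = [280, 512]
r8 m[fog→φ1] = [184320, 331776]
r8 m[fog→φ2] = [32256, 41472]
r8 m[sprk→φ3] = [2, 4]
r8 m[sprk→φ7] = [442368, 663552]
r8 m[ice→φ0] = [192, 24]
r8 m[ice→φ3] = [110592, 36864]
r8 m[ice→φ6] = [331776, 98304]
r8 m[wind→φ1] = [1, 1]
r8 m[cld→φ2] = [9, 8]
r8 m[cld→φ4] = [82944, 331776]
r9 m[φ0→slip] = [884736, 376320]
r9 m[φ0→fog] = [4608, 5184]
r9 m[φ0→ice] = [13824, 12288]
r9 m[φ1→fog] = [7, 8]
r9 m[φ1→wind] = [2654208, 663552]
r9 m[φ2→fog] = [40, 64]
r9 m[φ2→cld] = [82944, 331776]
r9 m[φ3→sprk] = [442368, 663552]
r9 m[φ3→ice] = [24, 8]
r9 m[φ4→cld] = [9, 8]
r9 m[φ5→slip] = [3, 3]
r9 m[φ6→ice] = [8, 3]
r9 m[φ7→sprk] = [2, 4]
r9 m[slip→φ0] = [3, 3]
r9 m[slip→φ5] = [884736, 376320]
r9 m[fog→φ0] = [280, 512]
r9 m[fog→φ1] = [184320, 331776]
r9 m[fog→φ2] = [32256, 41472]
r9 m[sprk→φ3] = [2, 4]
r9 m[sprk→φ7] = [442368, 663552]
r9 m[ice→φ0] = [192, 24]
r9 m[ice→φ3] = [110592, 36864]
r9 m[ice→φ6] = [331776, 98304]
r9 m[wind→φ1] = [1, 1]
r9 m[cld→φ2] = [9, 8]
r9 m[cld→φ4] = [82944, 331776]
fixed point reached at round 9
b[fog] = ⊗ incoming = [1290240, 2654208]

b[fog] = [1290240, 2654208]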